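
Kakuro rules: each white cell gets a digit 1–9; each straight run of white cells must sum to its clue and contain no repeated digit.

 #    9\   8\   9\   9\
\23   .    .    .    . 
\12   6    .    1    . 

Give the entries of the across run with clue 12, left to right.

R1C1 = 9 − 6 = 3 completes the 9 down.
R1C3 = 9 − 1 = 8 completes the 9 down.
No cell is forced outright now. R2C2 can only be 2 or 3 (the digits allowed by both its 12 across and its 8 down). If R2C2 = 2: then R1C2 would have to be in {5,7} for the 23 across but in {6} for the 8 down — contradiction. So R2C2 = 3.
R1C2 = 8 − 3 = 5 completes the 8 down.
R1C4 = 23 − 16 = 7 completes the 23 across.
R2C4 = 12 − 10 = 2 completes the 12 across.

6 3 1 2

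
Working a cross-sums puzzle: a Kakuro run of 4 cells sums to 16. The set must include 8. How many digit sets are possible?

4 distinct digits from 1–9 sum between 10 and 30.
Keeping only sets containing 8.
Enumerating: {1,2,5,8}, {1,3,4,8}.

2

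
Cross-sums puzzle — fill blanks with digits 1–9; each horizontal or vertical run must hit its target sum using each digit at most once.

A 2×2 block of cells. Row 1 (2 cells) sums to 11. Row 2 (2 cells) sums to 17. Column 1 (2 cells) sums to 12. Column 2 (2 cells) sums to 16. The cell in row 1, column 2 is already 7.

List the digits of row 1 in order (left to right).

4 7

17 in 2 cells must be {8,9}; 16 in 2 cells must be {7,9}.
(1,1) = 11 − 7 = 4 completes the 11 across.
(2,1) = 12 − 4 = 8 completes the 12 down.
(2,2) = 17 − 8 = 9 completes the 17 across.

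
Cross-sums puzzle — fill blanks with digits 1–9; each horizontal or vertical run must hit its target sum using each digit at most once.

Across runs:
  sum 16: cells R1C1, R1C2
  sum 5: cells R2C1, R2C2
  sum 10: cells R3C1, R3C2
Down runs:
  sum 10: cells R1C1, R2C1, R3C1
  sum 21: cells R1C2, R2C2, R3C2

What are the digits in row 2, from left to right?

1 4

16 in 2 cells must be {7,9}.
The 16 across and the 10 down share only 7, so R1C1 = 7.
R1C2 = 16 − 7 = 9 completes the 16 across.
Given what's placed, R2C2 must be 4 to fit the 5 across and 21 down.
R3C2 = 21 − 13 = 8 completes the 21 down.
R2C1 = 5 − 4 = 1 completes the 5 across.
R3C1 = 10 − 8 = 2 completes the 10 across.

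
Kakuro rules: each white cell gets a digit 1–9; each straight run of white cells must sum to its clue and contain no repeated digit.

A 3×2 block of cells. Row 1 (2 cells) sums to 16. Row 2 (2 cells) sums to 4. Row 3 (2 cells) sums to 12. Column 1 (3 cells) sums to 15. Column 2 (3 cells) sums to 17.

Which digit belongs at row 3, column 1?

16 in 2 cells must be {7,9}; 4 in 2 cells must be {1,3}.
Nothing is forced directly, so branch on (1,1), whose candidates are 7 or 9. If (1,1) = 9: that forces (1,2) = 7, (2,1) = 1, after which (2,2) would have to be in {3} for the 4 across but in {1,2,4,6,8,9} for the 17 down — contradiction. So (1,1) = 7.
(1,2) = 16 − 7 = 9 completes the 16 across.
Given what's placed, (2,1) must be 3 to fit the 4 across and 15 down.
(2,2) = 4 − 3 = 1 completes the 4 across.
(3,1) = 15 − 10 = 5 completes the 15 down.
(3,2) = 12 − 5 = 7 completes the 12 across.

5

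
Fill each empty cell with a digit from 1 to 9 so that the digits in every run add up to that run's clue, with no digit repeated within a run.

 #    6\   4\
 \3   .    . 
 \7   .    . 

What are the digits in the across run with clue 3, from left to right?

2 1

3 in 2 cells must be {1,2}; 4 in 2 cells must be {1,3}.
The 3 across and the 4 down share only 1, so R1C2 = 1.
R2C2 = 4 − 1 = 3 completes the 4 down.
R1C1 = 3 − 1 = 2 completes the 3 across.
R2C1 = 7 − 3 = 4 completes the 7 across.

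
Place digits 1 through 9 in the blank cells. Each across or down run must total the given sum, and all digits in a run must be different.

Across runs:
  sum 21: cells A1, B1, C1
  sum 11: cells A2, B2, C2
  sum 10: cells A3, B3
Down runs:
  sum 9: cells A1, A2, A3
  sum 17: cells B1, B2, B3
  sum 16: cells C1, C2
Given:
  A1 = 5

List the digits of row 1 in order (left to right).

5, 7, 9

16 in 2 cells must be {7,9}.
Intersecting the 11 across with the 16 down forces C2 = 7.
C1 = 16 − 7 = 9 completes the 16 down.
B1 = 21 − 14 = 7 completes the 21 across.
B2 = 1: the only remaining digit allowed by both the 11 across and the 17 down.
B3 = 17 − 8 = 9 completes the 17 down.
A2 = 11 − 8 = 3 completes the 11 across.
A3 = 10 − 9 = 1 completes the 10 across.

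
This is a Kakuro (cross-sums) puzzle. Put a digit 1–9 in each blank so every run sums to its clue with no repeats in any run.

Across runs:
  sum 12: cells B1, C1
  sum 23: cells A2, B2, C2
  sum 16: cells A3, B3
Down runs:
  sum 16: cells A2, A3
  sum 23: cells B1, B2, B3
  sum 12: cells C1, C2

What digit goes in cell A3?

23 in 3 cells must be {6,8,9}; 16 in 2 cells must be {7,9}.
The 23 across and the 16 down share only 9, so A2 = 9.
C2 = 8: the only remaining digit allowed by both the 23 across and the 12 down.
A3 = 16 − 9 = 7 completes the 16 down.
B3 = 16 − 7 = 9 completes the 16 across.
B1 = 8: the only remaining digit allowed by both the 12 across and the 23 down.
C1 = 12 − 8 = 4 completes the 12 across.
B2 = 23 − 17 = 6 completes the 23 across.

7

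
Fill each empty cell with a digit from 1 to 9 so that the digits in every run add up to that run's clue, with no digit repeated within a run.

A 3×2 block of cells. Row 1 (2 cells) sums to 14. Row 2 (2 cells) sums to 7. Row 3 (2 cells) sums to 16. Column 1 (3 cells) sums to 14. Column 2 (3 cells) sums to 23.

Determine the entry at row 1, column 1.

6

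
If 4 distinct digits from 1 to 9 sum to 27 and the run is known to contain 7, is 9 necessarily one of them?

Every partition of 27 into 4 distinct digits under that restriction includes 9: {3,7,8,9}, {5,6,7,9}.

Yes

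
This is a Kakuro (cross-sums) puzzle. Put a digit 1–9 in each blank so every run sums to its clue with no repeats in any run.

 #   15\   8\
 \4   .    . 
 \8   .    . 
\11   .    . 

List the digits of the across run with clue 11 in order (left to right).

4 in 2 cells must be {1,3}.
Nothing is forced directly, so branch on R1C1, whose candidates are 1 or 3. If R1C1 = 1: that forces R1C2 = 3, R2C2 = 1, R3C2 = 4, after which R2C1 would have to be in {7} for the 8 across but in {5,6,8,9} for the 15 down — contradiction. So R1C1 = 3.
R1C2 = 4 − 3 = 1 completes the 4 across.
Nothing is forced directly, so branch on R2C1, whose candidates are 5 or 7. If R2C1 = 7: then R2C2 would have to be in {1} for the 8 across but in {2,3,4,5} for the 8 down — contradiction. So R2C1 = 5.
R2C2 = 8 − 5 = 3 completes the 8 across.
R3C1 = 15 − 8 = 7 completes the 15 down.
R3C2 = 11 − 7 = 4 completes the 11 across.

7 4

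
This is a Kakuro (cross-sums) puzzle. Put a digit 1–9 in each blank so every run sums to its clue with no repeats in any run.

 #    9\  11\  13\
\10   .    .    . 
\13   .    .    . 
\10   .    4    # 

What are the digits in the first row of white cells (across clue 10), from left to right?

R3C1 = 10 − 4 = 6 completes the 10 across.
Nothing is forced directly, so branch on R1C1, whose candidates are 1 or 2. If R1C1 = 2: that forces R2C1 = 1, R2C2 = 5, R2C3 = 7, after which R1C2 would have to be in {1,3,5,7} for the 10 across but in {2} for the 11 down — contradiction. So R1C1 = 1.
R2C1 = 9 − 7 = 2 completes the 9 down.
No cell is forced outright now. R2C2 can only be 5 or 6 (the digits allowed by both its 13 across and its 11 down). If R2C2 = 6: then R1C2 would have to be in {2,3,4,5,6,7} for the 10 across but in {1} for the 11 down — contradiction. So R2C2 = 5.
R1C2 = 11 − 9 = 2 completes the 11 down.
R1C3 = 10 − 3 = 7 completes the 10 across.
R2C3 = 13 − 7 = 6 completes the 13 across.

1 2 7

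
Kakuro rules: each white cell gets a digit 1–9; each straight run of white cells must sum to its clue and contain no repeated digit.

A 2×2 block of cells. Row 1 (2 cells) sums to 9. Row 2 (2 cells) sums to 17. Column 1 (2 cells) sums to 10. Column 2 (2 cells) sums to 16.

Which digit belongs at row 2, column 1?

17 in 2 cells must be {8,9}; 16 in 2 cells must be {7,9}.
The 9 across and the 16 down share only 7, so (1,2) = 7.
(2,2) = 16 − 7 = 9 completes the 16 down.
(1,1) = 9 − 7 = 2 completes the 9 across.
(2,1) = 17 − 9 = 8 completes the 17 across.

8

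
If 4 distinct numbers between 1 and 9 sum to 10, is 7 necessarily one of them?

The only way to make 10 from 4 distinct digits is {1,2,3,4}, which does not contain 7.

No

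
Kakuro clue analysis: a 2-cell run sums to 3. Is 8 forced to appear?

No

The only way to make 3 from 2 distinct digits is {1,2}, which does not contain 8.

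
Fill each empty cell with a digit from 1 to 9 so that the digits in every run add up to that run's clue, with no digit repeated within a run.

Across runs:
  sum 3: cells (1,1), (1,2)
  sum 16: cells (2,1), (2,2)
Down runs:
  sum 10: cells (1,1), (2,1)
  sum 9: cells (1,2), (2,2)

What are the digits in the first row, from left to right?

1 2

3 in 2 cells must be {1,2}; 16 in 2 cells must be {7,9}.
The 16 across and the 9 down share only 7, so (2,2) = 7.
(1,2) = 9 − 7 = 2 completes the 9 down.
(2,1) = 16 − 7 = 9 completes the 16 across.
(1,1) = 3 − 2 = 1 completes the 3 across.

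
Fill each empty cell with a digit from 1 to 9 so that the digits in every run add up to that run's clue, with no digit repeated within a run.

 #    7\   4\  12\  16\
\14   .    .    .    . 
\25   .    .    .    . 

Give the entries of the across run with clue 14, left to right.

4 in 2 cells must be {1,3}; 16 in 2 cells must be {7,9}.
Only 7 fits R1C4 under both its across sum 14 and down sum 16.
R2C4 = 16 − 7 = 9 completes the 16 down.
Given what's placed, R1C2 must be 1 to fit the 14 across and 4 down.
R1C3 = 4: the only remaining digit allowed by both the 14 across and the 12 down.
R2C2 = 4 − 1 = 3 completes the 4 down.
R2C3 = 12 − 4 = 8 completes the 12 down.
R1C1 = 14 − 12 = 2 completes the 14 across.

2 1 4 7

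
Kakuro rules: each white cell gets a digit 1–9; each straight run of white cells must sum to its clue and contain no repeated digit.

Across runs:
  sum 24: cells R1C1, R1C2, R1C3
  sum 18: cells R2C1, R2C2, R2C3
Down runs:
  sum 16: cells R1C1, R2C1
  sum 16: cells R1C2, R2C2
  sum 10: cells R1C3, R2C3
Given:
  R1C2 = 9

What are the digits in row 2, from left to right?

24 in 3 cells must be {7,8,9}; 16 in 2 cells must be {7,9}.
Given what's placed, R1C1 must be 7 to fit the 24 across and 16 down.
R1C3 = 24 − 16 = 8 completes the 24 across.
R2C1 = 16 − 7 = 9 completes the 16 down.
R2C2 = 16 − 9 = 7 completes the 16 down.
R2C3 = 18 − 16 = 2 completes the 18 across.

9, 7, 2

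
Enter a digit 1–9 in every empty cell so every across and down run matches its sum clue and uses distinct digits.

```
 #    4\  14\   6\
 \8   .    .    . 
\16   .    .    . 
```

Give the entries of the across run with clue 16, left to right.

3 9 4

4 in 2 cells must be {1,3}.
The 8 across and the 14 down share only 5, so R1C2 = 5.
R2C2 = 14 − 5 = 9 completes the 14 down.
Given what's placed, R1C1 must be 1 to fit the 8 across and 4 down.
R1C3 = 8 − 6 = 2 completes the 8 across.
R2C1 = 4 − 1 = 3 completes the 4 down.
R2C3 = 16 − 12 = 4 completes the 16 across.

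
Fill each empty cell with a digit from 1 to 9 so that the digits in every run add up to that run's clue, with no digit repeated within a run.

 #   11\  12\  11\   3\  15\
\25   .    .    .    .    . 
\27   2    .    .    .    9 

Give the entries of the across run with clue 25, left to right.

3 in 2 cells must be {1,2}.
R1C1 = 11 − 2 = 9 completes the 11 down.
R1C5 = 15 − 9 = 6 completes the 15 down.
R2C4 = 1: the only remaining digit allowed by both the 27 across and the 3 down.
R1C4 = 3 − 1 = 2 completes the 3 down.
Nothing is forced directly, so branch on R2C2, whose candidates are 7 or 8. If R2C2 = 8: then R1C2 would have to be in {1,3,5,7} for the 25 across but in {4} for the 12 down — contradiction. So R2C2 = 7.
R1C2 = 12 − 7 = 5 completes the 12 down.
R1C3 = 25 − 22 = 3 completes the 25 across.

9 5 3 2 6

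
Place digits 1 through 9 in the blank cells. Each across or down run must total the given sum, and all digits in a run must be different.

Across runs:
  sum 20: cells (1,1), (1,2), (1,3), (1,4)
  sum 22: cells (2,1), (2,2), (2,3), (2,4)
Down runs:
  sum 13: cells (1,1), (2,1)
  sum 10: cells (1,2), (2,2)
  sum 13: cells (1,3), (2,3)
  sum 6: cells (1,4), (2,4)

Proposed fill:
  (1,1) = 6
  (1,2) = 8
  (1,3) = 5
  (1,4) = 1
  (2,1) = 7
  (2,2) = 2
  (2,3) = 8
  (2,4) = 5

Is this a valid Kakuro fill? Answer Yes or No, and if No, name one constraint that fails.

Yes

Across: 6+8+5+1=20; 7+2+8+5=22. Down: 6+7=13; 8+2=10; 5+8=13; 1+5=6. No digit repeats within any run.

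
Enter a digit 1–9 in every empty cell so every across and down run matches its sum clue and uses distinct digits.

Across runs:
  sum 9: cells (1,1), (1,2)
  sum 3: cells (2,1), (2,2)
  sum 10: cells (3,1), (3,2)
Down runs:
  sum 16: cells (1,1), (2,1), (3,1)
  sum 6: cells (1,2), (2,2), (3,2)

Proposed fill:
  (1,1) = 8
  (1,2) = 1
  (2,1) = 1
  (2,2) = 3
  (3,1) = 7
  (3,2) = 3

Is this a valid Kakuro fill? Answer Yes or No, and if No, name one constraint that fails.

No — the across run (2,1)–(2,2) sums to 4, not 3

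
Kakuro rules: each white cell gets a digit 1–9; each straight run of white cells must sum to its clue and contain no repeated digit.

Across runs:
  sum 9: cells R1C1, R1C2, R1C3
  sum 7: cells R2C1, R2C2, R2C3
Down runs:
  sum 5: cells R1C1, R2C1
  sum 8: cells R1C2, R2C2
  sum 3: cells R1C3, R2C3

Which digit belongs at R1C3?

7 in 3 cells must be {1,2,4}; 3 in 2 cells must be {1,2}.
Nothing is forced directly, so branch on R2C2, whose candidates are 1 or 2. If R2C2 = 1: then R1C2 would have to be in {1,2,3,4,5,6} for the 9 across but in {7} for the 8 down — contradiction. So R2C2 = 2.
R1C2 = 8 − 2 = 6 completes the 8 down.
Given what's placed, R2C3 must be 1 to fit the 7 across and 3 down.
R1C3 = 3 − 1 = 2 completes the 3 down.
R2C1 = 7 − 3 = 4 completes the 7 across.
R1C1 = 9 − 8 = 1 completes the 9 across.

2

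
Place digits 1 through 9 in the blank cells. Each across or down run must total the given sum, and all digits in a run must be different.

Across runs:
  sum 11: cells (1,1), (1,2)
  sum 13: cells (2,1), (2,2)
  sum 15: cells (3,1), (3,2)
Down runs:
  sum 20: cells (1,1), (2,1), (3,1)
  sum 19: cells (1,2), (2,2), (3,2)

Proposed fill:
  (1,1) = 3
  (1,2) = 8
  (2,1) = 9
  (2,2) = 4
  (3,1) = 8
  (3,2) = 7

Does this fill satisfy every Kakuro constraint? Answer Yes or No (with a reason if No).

Across: 3+8=11; 9+4=13; 8+7=15. Down: 3+9+8=20; 8+4+7=19. No digit repeats within any run.

Yes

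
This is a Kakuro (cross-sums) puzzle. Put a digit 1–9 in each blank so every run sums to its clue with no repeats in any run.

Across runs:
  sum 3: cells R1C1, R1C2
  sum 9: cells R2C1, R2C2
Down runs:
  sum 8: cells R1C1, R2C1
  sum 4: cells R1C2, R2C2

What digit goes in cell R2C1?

6

3 in 2 cells must be {1,2}; 4 in 2 cells must be {1,3}.
The 3 across and the 4 down share only 1, so R1C2 = 1.
R2C2 = 4 − 1 = 3 completes the 4 down.
R1C1 = 3 − 1 = 2 completes the 3 across.
R2C1 = 9 − 3 = 6 completes the 9 across.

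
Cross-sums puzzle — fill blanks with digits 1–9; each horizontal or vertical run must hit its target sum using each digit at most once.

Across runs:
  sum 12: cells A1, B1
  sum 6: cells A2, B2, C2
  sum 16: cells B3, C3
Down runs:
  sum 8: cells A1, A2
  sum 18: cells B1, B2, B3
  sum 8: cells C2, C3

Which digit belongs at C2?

6 in 3 cells must be {1,2,3}; 16 in 2 cells must be {7,9}.
The 16 across and the 8 down share only 7, so C3 = 7.
C2 = 8 − 7 = 1 completes the 8 down.
B3 = 16 − 7 = 9 completes the 16 across.
No cell is forced outright now. A2 can only be 2 or 3 (the digits allowed by both its 6 across and its 8 down). If A2 = 2: then A1 would have to be in {3,4,5,7,8,9} for the 12 across but in {6} for the 8 down — contradiction. So A2 = 3.
A1 = 8 − 3 = 5 completes the 8 down.
B1 = 12 − 5 = 7 completes the 12 across.
B2 = 6 − 4 = 2 completes the 6 across.

1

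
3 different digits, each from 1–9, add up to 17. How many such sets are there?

7

3 distinct digits from 1–9 sum between 6 and 24.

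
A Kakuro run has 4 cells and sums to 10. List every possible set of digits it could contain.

{1,2,3,4}

4 distinct digits from 1–9 sum between 10 and 30.
Only one set works: {1,2,3,4}.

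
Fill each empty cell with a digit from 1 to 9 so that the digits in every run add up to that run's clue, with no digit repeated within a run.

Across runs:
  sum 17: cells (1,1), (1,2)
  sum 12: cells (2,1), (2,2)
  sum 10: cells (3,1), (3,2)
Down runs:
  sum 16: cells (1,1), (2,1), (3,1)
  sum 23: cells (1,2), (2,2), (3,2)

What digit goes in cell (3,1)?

4

17 in 2 cells must be {8,9}; 23 in 3 cells must be {6,8,9}.
Nothing is forced directly, so branch on (1,1), whose candidates are 8 or 9. If (1,1) = 8: that forces (1,2) = 9, (2,2) = 8, (3,2) = 6, after which (2,1) would have to be in {4} for the 12 across but in {1,2,3,5,6,7} for the 16 down — contradiction. So (1,1) = 9.
(1,2) = 17 − 9 = 8 completes the 17 across.
Given what's placed, (2,2) must be 9 to fit the 12 across and 23 down.
(3,2) = 23 − 17 = 6 completes the 23 down.
(2,1) = 12 − 9 = 3 completes the 12 across.
(3,1) = 10 − 6 = 4 completes the 10 across.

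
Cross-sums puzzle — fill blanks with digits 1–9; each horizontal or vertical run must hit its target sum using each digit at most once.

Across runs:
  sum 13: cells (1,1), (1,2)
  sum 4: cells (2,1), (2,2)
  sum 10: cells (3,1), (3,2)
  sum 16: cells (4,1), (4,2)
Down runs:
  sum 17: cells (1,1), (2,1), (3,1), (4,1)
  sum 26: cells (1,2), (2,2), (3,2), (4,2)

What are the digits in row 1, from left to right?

4 in 2 cells must be {1,3}; 16 in 2 cells must be {7,9}.
Only 3 fits (2,2) under both its across sum 4 and down sum 26.
Given what's placed, (4,2) must be 9 to fit the 16 across and 26 down.
(2,1) = 4 − 3 = 1 completes the 4 across.
(4,1) = 16 − 9 = 7 completes the 16 across.
No cell is forced outright now. (1,2) can only be 6 or 8 (the digits allowed by both its 13 across and its 26 down). If (1,2) = 6: then (1,1) would have to be in {7} for the 13 across but in {3,4,5,6} for the 17 down — contradiction. So (1,2) = 8.
(1,1) = 13 − 8 = 5 completes the 13 across.

5 8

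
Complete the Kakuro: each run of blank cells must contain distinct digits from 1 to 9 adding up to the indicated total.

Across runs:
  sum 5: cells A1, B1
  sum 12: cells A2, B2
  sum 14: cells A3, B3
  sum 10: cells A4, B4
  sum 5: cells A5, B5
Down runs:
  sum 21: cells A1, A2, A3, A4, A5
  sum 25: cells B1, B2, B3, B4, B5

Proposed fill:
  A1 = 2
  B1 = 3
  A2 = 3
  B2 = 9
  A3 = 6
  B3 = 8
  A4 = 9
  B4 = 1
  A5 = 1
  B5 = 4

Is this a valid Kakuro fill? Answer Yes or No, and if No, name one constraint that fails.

Across: 2+3=5; 3+9=12; 6+8=14; 9+1=10; 1+4=5. Down: 2+3+6+9+1=21; 3+9+8+1+4=25. No digit repeats within any run.

Yes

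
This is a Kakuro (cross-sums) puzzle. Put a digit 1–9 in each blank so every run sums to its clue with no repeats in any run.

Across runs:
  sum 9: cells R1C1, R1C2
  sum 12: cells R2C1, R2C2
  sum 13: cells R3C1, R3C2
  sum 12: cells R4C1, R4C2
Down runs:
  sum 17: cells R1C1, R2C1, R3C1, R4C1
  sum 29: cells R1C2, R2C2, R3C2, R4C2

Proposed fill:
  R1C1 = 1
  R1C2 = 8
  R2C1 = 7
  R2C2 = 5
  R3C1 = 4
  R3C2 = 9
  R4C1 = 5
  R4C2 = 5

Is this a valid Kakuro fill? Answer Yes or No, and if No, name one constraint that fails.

No — the down run R1C2–R4C2 sums to 27, not 29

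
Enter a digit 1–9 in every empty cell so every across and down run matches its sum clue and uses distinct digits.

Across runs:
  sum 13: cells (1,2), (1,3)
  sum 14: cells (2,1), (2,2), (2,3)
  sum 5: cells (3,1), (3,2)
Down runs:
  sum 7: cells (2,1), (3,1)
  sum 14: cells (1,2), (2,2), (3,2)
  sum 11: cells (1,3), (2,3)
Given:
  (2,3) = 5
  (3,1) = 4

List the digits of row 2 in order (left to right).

(1,3) = 11 − 5 = 6 completes the 11 down.
(2,1) = 7 − 4 = 3 completes the 7 down.
(2,2) = 14 − 8 = 6 completes the 14 across.
(3,2) = 5 − 4 = 1 completes the 5 across.
(1,2) = 13 − 6 = 7 completes the 13 across.

3, 6, 5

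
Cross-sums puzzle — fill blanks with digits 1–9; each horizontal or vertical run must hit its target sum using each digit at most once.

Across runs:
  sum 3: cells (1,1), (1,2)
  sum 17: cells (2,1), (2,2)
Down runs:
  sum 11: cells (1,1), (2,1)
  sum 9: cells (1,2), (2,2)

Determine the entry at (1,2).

1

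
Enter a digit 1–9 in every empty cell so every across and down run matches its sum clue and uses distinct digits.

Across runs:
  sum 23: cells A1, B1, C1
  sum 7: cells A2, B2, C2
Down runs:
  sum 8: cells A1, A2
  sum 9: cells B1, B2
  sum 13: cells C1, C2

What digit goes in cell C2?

23 in 3 cells must be {6,8,9}; 7 in 3 cells must be {1,2,4}.
The 23 across and the 8 down share only 6, so A1 = 6.
Given what's placed, B1 must be 8 to fit the 23 across and 9 down.
C1 = 23 − 14 = 9 completes the 23 across.
A2 = 8 − 6 = 2 completes the 8 down.
B2 = 9 − 8 = 1 completes the 9 down.
C2 = 7 − 3 = 4 completes the 7 across.

4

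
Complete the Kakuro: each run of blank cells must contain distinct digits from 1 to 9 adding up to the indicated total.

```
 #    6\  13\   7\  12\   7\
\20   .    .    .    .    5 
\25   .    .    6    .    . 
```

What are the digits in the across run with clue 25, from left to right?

R1C3 = 7 − 6 = 1 completes the 7 down.
R2C5 = 7 − 5 = 2 completes the 7 down.
No cell is forced outright now. R1C1 can only be 2 or 4 (the digits allowed by both its 20 across and its 6 down). If R1C1 = 4: then R2C1 would have to be in {1,3,4,5,7,8,9} for the 25 across but in {2} for the 6 down — contradiction. So R1C1 = 2.
R2C1 = 6 − 2 = 4 completes the 6 down.
No cell is forced outright now. R2C2 can only be 5 or 8 (the digits allowed by both its 25 across and its 13 down). If R2C2 = 8: then R1C2 would have to be in {3,4,8,9} for the 20 across but in {5} for the 13 down — contradiction. So R2C2 = 5.
R1C2 = 13 − 5 = 8 completes the 13 down.
R1C4 = 20 − 16 = 4 completes the 20 across.
R2C4 = 25 − 17 = 8 completes the 25 across.

4 5 6 8 2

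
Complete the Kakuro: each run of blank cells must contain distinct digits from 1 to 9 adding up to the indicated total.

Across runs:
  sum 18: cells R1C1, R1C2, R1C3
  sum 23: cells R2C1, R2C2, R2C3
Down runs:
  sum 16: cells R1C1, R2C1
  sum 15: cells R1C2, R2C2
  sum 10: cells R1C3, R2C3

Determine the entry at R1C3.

23 in 3 cells must be {6,8,9}; 16 in 2 cells must be {7,9}.
The 23 across and the 16 down share only 9, so R2C1 = 9.
R1C1 = 16 − 9 = 7 completes the 16 down.
Nothing is forced directly, so branch on R2C2, whose candidates are 6 or 8. If R2C2 = 8: then R1C2 would have to be in {2,3,5,6,8,9} for the 18 across but in {7} for the 15 down — contradiction. So R2C2 = 6.
R1C2 = 15 − 6 = 9 completes the 15 down.
R1C3 = 18 − 16 = 2 completes the 18 across.
R2C3 = 23 − 15 = 8 completes the 23 across.

2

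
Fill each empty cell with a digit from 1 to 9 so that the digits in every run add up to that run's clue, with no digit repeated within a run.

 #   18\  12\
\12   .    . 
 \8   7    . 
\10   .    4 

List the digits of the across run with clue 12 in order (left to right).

5 7

R2C2 = 8 − 7 = 1 completes the 8 across.
R3C1 = 10 − 4 = 6 completes the 10 across.
R1C1 = 18 − 13 = 5 completes the 18 down.
R1C2 = 12 − 5 = 7 completes the 12 across.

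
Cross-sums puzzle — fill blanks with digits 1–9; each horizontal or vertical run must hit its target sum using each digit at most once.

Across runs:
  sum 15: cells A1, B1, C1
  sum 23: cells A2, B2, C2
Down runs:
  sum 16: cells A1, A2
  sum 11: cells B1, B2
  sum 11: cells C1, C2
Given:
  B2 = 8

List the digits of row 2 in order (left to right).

23 in 3 cells must be {6,8,9}; 16 in 2 cells must be {7,9}.
B1 = 11 − 8 = 3 completes the 11 down.
A2 = 9: the only remaining digit allowed by both the 23 across and the 16 down.
C2 = 23 − 17 = 6 completes the 23 across.
A1 = 16 − 9 = 7 completes the 16 down.
C1 = 15 − 10 = 5 completes the 15 across.

9 8 6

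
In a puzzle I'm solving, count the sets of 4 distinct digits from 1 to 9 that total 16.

4 distinct digits from 1–9 sum between 10 and 30.

8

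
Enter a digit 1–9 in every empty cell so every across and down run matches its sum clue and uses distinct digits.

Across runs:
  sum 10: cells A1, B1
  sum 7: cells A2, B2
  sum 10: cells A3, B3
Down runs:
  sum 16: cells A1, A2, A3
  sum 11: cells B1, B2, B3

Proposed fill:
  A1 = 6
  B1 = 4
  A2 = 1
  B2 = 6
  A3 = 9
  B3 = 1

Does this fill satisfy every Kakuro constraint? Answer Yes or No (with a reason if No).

Yes

Across: 6+4=10; 1+6=7; 9+1=10. Down: 6+1+9=16; 4+6+1=11. No digit repeats within any run.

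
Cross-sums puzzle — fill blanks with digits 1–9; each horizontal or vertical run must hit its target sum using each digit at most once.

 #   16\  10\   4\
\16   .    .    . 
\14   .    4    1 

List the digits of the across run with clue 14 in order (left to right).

9 4 1

16 in 2 cells must be {7,9}; 4 in 2 cells must be {1,3}.
R1C2 = 10 − 4 = 6 completes the 10 down.
R1C3 = 4 − 1 = 3 completes the 4 down.
R2C1 = 14 − 5 = 9 completes the 14 across.
R1C1 = 16 − 9 = 7 completes the 16 across.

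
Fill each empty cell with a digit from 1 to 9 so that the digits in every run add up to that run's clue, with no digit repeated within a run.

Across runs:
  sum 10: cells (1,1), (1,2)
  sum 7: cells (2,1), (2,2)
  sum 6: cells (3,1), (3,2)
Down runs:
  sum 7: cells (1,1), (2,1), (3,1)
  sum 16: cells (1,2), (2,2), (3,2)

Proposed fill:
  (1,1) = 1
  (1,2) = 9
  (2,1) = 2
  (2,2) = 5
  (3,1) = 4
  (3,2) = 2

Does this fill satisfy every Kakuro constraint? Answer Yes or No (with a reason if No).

Yes

Across: 1+9=10; 2+5=7; 4+2=6. Down: 1+2+4=7; 9+5+2=16. No digit repeats within any run.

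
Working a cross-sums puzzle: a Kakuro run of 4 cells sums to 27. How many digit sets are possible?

3

4 distinct digits from 1–9 sum between 10 and 30.
Enumerating: {3,7,8,9}, {4,6,8,9}, {5,6,7,9}.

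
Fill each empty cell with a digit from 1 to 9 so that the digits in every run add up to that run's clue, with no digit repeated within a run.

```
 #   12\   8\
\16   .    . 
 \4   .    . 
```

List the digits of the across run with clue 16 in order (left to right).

9, 7

16 in 2 cells must be {7,9}; 4 in 2 cells must be {1,3}.
The 16 across and the 8 down share only 7, so R1C2 = 7.
The 4 across and the 12 down share only 3, so R2C1 = 3.
R2C2 = 4 − 3 = 1 completes the 4 across.
R1C1 = 16 − 7 = 9 completes the 16 across.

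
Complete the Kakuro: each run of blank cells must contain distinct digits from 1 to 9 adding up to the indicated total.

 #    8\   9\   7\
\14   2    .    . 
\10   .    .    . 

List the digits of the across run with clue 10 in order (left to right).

6 1 3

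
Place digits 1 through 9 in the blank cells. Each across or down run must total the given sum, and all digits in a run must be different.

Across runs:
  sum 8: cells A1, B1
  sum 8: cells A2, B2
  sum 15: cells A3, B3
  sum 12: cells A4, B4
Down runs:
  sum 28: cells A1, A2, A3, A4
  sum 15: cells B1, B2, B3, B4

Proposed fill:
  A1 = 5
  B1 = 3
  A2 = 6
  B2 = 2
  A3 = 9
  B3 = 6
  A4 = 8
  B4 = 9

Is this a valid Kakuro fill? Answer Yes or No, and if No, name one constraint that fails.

No — the across run A4–B4 sums to 17, not 12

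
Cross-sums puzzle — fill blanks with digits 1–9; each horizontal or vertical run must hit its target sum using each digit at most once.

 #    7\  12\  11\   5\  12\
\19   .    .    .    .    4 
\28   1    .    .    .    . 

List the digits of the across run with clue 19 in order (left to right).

6, 3, 5, 1, 4

R1C1 = 7 − 1 = 6 completes the 7 down.
R2C5 = 12 − 4 = 8 completes the 12 down.
Nothing is forced directly, so branch on R2C4, whose candidates are 3 or 4. If R2C4 = 3: then R1C4 would have to be in {1,3,5} for the 19 across but in {2} for the 5 down — contradiction. So R2C4 = 4.
R1C4 = 5 − 4 = 1 completes the 5 down.
Given what's placed, R2C2 must be 9 to fit the 28 across and 12 down.
R2C3 = 28 − 22 = 6 completes the 28 across.
R1C2 = 12 − 9 = 3 completes the 12 down.
R1C3 = 19 − 14 = 5 completes the 19 across.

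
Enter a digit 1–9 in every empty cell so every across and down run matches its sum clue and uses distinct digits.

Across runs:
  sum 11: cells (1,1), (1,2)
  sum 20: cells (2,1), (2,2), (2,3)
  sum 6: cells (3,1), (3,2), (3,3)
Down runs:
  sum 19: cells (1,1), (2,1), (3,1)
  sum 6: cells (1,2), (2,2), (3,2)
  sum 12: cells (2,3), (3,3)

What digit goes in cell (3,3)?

3

6 in 3 cells must be {1,2,3}.
Only 3 fits (2,2) under both its across sum 20 and down sum 6.
The 6 across and the 12 down share only 3, so (3,3) = 3.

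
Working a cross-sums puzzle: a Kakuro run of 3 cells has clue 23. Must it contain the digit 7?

No

The only way to make 23 from 3 distinct digits is {6,8,9}, which does not contain 7.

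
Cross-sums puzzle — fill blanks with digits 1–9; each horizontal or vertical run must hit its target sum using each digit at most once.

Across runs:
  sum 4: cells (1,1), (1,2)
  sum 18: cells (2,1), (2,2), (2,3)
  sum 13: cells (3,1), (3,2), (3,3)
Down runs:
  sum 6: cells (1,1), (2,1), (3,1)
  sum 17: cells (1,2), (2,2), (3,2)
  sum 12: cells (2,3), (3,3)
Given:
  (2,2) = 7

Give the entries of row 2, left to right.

2, 7, 9

4 in 2 cells must be {1,3}; 6 in 3 cells must be {1,2,3}.
Given what's placed, (1,2) must be 1 to fit the 4 across and 17 down.
(3,2) = 17 − 8 = 9 completes the 17 down.
Given what's placed, (3,3) must be 3 to fit the 13 across and 12 down.
(1,1) = 4 − 1 = 3 completes the 4 across.
Given what's placed, (2,1) must be 2 to fit the 18 across and 6 down.
(2,3) = 18 − 9 = 9 completes the 18 across.
(3,1) = 13 − 12 = 1 completes the 13 across.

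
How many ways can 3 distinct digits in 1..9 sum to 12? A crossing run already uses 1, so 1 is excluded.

3 distinct digits from 1–9 sum between 6 and 24.
Dropping sets that contain 1.
Enumerating: {2,3,7}, {2,4,6}, {3,4,5}.

3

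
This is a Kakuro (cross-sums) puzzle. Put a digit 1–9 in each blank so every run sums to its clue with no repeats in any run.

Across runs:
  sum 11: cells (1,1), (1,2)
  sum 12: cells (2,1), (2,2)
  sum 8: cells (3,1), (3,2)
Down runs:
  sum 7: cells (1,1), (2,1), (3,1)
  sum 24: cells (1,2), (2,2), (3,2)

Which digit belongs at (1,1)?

7 in 3 cells must be {1,2,4}; 24 in 3 cells must be {7,8,9}.
The 12 across and the 7 down share only 4, so (2,1) = 4.
(2,2) = 12 − 4 = 8 completes the 12 across.
Given what's placed, (3,2) must be 7 to fit the 8 across and 24 down.
(1,1) = 2: the only remaining digit allowed by both the 11 across and the 7 down.
(1,2) = 11 − 2 = 9 completes the 11 across.
(3,1) = 8 − 7 = 1 completes the 8 across.

2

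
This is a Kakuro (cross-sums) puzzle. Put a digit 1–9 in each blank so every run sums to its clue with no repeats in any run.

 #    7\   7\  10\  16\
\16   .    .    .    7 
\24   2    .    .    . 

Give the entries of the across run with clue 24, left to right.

2 6 7 9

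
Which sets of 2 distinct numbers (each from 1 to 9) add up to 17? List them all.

{8,9}

2 distinct digits from 1–9 sum between 3 and 17.
Only one set works: {8,9}.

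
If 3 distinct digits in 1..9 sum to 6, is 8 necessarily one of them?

No

The only way to make 6 from 3 distinct digits is {1,2,3}, which does not contain 8.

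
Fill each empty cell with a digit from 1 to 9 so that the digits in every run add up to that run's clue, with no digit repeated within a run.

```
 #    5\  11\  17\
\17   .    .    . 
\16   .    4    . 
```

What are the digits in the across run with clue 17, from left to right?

2 7 8

17 in 2 cells must be {8,9}.
R1C2 = 11 − 4 = 7 completes the 11 down.
Given what's placed, R2C1 must be 3 to fit the 16 across and 5 down.
R2C3 = 16 − 7 = 9 completes the 16 across.
R1C1 = 5 − 3 = 2 completes the 5 down.
R1C3 = 17 − 9 = 8 completes the 17 across.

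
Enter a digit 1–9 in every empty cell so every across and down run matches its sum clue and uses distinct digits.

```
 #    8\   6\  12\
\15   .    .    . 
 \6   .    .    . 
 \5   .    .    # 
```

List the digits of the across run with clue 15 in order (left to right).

5, 1, 9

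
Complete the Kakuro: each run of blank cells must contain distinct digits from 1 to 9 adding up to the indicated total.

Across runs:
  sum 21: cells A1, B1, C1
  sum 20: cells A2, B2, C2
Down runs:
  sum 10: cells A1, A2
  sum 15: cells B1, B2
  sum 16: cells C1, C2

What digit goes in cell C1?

7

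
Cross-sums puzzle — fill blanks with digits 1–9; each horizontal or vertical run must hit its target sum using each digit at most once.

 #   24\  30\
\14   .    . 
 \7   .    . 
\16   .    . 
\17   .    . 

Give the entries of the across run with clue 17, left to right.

16 in 2 cells must be {7,9}; 17 in 2 cells must be {8,9}; 30 in 4 cells must be {6,7,8,9}.
Only 6 fits R2C2 under both its across sum 7 and down sum 30.
R2C1 = 7 − 6 = 1 completes the 7 across.
Given what's placed, R3C1 must be 9 to fit the 16 across and 24 down.
R3C2 = 16 − 9 = 7 completes the 16 across.
R4C1 = 8: the only remaining digit allowed by both the 17 across and the 24 down.
R4C2 = 17 − 8 = 9 completes the 17 across.

8, 9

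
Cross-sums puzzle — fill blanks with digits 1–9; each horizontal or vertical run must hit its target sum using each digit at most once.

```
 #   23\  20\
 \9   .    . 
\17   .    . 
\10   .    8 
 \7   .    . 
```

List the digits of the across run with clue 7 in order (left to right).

6, 1

17 in 2 cells must be {8,9}.
R2C2 = 9: the only remaining digit allowed by both the 17 across and the 20 down.
R3C1 = 10 − 8 = 2 completes the 10 across.
R2C1 = 17 − 9 = 8 completes the 17 across.
Nothing is forced directly, so branch on R1C2, whose candidates are 1 or 2. If R1C2 = 1: then R1C1 would have to be in {8} for the 9 across but in {4,6,7,9} for the 23 down — contradiction. So R1C2 = 2.
R1C1 = 9 − 2 = 7 completes the 9 across.
R4C1 = 23 − 17 = 6 completes the 23 down.
R4C2 = 7 − 6 = 1 completes the 7 across.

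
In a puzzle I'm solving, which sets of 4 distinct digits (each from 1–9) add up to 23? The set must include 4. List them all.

{2,4,8,9}; {3,4,7,9}; {4,5,6,8}

4 distinct digits from 1–9 sum between 10 and 30.
Keeping only sets containing 4.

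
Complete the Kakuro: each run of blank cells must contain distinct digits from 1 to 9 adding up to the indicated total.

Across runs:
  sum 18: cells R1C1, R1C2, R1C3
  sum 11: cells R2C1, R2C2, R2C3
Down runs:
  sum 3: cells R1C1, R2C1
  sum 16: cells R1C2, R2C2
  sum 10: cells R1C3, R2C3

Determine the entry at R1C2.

9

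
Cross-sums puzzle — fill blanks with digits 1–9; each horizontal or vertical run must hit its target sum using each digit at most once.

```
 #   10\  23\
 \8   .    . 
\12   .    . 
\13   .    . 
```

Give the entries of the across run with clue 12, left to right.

3 9

23 in 3 cells must be {6,8,9}.
The 8 across and the 23 down share only 6, so R1C2 = 6.
R1C1 = 8 − 6 = 2 completes the 8 across.
Nothing is forced directly, so branch on R2C2, whose candidates are 8 or 9. If R2C2 = 8: then R2C1 would have to be in {4} for the 12 across but in {1,3,5,7} for the 10 down — contradiction. So R2C2 = 9.
R2C1 = 12 − 9 = 3 completes the 12 across.
R3C1 = 10 − 5 = 5 completes the 10 down.
R3C2 = 13 − 5 = 8 completes the 13 across.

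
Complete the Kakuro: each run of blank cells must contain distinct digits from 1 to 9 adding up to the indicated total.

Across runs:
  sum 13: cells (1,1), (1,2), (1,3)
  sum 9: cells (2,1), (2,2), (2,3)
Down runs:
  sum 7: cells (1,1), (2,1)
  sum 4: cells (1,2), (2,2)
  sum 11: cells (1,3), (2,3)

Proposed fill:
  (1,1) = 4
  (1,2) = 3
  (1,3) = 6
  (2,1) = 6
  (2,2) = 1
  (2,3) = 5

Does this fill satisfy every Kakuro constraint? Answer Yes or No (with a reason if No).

No — the across run (2,1)–(2,3) sums to 12, not 9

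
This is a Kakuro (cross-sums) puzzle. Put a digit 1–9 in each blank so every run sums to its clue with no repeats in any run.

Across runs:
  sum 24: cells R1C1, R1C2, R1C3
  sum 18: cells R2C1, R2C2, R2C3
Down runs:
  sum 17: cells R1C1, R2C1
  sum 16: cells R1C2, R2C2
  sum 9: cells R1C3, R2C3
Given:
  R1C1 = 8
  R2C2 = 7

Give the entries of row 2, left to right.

24 in 3 cells must be {7,8,9}; 17 in 2 cells must be {8,9}; 16 in 2 cells must be {7,9}.
R1C2 = 16 − 7 = 9 completes the 16 down.
R1C3 = 24 − 17 = 7 completes the 24 across.
R2C1 = 17 − 8 = 9 completes the 17 down.
R2C3 = 18 − 16 = 2 completes the 18 across.

9 7 2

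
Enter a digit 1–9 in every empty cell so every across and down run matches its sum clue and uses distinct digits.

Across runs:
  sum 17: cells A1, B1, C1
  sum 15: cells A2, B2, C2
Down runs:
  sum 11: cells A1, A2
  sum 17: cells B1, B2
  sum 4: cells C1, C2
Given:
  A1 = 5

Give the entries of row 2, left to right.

17 in 2 cells must be {8,9}; 4 in 2 cells must be {1,3}.
Given what's placed, C1 must be 3 to fit the 17 across and 4 down.
A2 = 11 − 5 = 6 completes the 11 down.
Given what's placed, B2 must be 8 to fit the 15 across and 17 down.
C2 = 15 − 14 = 1 completes the 15 across.
B1 = 17 − 8 = 9 completes the 17 across.

6 8 1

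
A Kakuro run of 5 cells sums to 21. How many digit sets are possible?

8

5 distinct digits from 1–9 sum between 15 and 35.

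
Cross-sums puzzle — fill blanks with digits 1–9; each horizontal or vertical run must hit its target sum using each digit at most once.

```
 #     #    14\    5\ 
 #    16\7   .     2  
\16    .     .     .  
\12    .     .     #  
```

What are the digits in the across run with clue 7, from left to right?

16 in 2 cells must be {7,9}.
R1C2 = 7 − 2 = 5 completes the 7 across.
R2C3 = 5 − 2 = 3 completes the 5 down.
No cell is forced outright now. R2C1 can only be 7 or 9 (the digits allowed by both its 16 across and its 16 down). If R2C1 = 9: then R2C2 would have to be in {4} for the 16 across but in {1,2,3,6,7,8} for the 14 down — contradiction. So R2C1 = 7.
R2C2 = 16 − 10 = 6 completes the 16 across.
R3C1 = 16 − 7 = 9 completes the 16 down.
R3C2 = 12 − 9 = 3 completes the 12 across.

5, 2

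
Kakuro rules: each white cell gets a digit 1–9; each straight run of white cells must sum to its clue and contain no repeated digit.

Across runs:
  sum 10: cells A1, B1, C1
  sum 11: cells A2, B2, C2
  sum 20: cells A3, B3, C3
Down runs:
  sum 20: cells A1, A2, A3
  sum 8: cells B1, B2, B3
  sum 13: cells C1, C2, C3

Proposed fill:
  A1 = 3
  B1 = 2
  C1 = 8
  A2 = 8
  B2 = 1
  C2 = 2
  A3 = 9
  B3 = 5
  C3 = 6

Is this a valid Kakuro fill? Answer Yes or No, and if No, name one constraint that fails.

No — the across run A1–C1 sums to 13, not 10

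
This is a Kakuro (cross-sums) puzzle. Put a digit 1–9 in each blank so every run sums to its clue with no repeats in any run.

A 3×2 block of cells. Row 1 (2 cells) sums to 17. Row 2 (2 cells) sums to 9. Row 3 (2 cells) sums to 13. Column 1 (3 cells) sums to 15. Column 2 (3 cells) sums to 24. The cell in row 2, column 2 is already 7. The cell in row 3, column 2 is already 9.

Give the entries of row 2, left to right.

17 in 2 cells must be {8,9}; 24 in 3 cells must be {7,8,9}.
(1,2) = 24 − 16 = 8 completes the 24 down.
(2,1) = 9 − 7 = 2 completes the 9 across.
(3,1) = 13 − 9 = 4 completes the 13 across.
(1,1) = 17 − 8 = 9 completes the 17 across.

2, 7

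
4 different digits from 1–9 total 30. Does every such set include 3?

No

The only way to make 30 from 4 distinct digits is {6,7,8,9}, which does not contain 3.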